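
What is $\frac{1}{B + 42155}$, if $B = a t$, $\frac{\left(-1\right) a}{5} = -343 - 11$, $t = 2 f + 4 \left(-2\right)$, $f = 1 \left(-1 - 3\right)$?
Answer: $\frac{1}{13835} \approx 7.228 \cdot 10^{-5}$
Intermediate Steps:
$f = -4$ ($f = 1 \left(-4\right) = -4$)
$t = -16$ ($t = 2 \left(-4\right) + 4 \left(-2\right) = -8 - 8 = -16$)
$a = 1770$ ($a = - 5 \left(-343 - 11\right) = \left(-5\right) \left(-354\right) = 1770$)
$B = -28320$ ($B = 1770 \left(-16\right) = -28320$)
$\frac{1}{B + 42155} = \frac{1}{-28320 + 42155} = \frac{1}{13835}$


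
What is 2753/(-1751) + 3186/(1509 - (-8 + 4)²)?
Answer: 1468457/2614243 ≈ 0.56171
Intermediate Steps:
2753/(-1751) + 3186/(1509 - (-8 + 4)²) = 2753*(-1/1751) + 3186/(1509 - 1*(-4)²) = -2753/1751 + 3186/(1509 - 1*16) = -2753/1751 + 3186/(1509 - 16) = -2753/1751 + 3186/1493 = 1468457/2614243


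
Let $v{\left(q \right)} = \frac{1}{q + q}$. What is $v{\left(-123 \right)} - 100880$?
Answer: $- \frac{24816481}{246} \approx -1.0088 \cdot 10^{5}$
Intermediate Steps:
$v{\left(q \right)} = \frac{1}{2 q}$
$v{\left(-123 \right)} - 100880 = \frac{1}{2 \left(-123\right)} - 100880 = \frac{1}{2} \left(- \frac{1}{123}\right) - 100880 = - \frac{1}{246} - 100880 = - \frac{24816481}{246}$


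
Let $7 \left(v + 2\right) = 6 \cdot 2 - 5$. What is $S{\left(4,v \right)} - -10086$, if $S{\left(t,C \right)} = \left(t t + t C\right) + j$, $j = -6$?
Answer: $10092$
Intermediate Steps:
$v = -1$ ($v = -2 + \frac{6 \cdot 2 - 5}{7} = -2 + \frac{12 - 5}{7} = -2 + \frac{1}{7} \cdot 7 = -2 + 1 = -1$)
$S{\left(t,C \right)} = -6 + t^{2} + C t$ ($S{\left(t,C \right)} = \left(t t + t C\right) - 6 = \left(t^{2} + C t\right) - 6 = -6 + t^{2} + C t$)
$S{\left(4,v \right)} - -10086 = \left(-6 + 4^{2} - 4\right) - -10086 = \left(-6 + 16 - 4\right) + 10086 = 6 + 10086 = 10092$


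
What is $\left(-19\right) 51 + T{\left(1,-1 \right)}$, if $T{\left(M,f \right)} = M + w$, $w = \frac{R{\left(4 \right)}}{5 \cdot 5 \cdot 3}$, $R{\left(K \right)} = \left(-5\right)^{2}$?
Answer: $- \frac{2903}{3} \approx -967.67$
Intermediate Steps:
$R{\left(K \right)} = 25$
$w = \frac{1}{3}$ ($w = \frac{25}{5 \cdot 5 \cdot 3} = \frac{25}{25 \cdot 3} = \frac{25}{75} = 25 \cdot \frac{1}{75} = \frac{1}{3} \approx 0.33333$)
$T{\left(M,f \right)} = \frac{1}{3} + M$ ($T{\left(M,f \right)} = M + \frac{1}{3} = \frac{1}{3} + M$)
$\left(-19\right) 51 + T{\left(1,-1 \right)} = \left(-19\right) 51 + \left(\frac{1}{3} + 1\right) = -969 + \frac{4}{3} = - \frac{2903}{3}$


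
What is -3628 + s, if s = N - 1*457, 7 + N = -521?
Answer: -4613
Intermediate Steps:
N = -528 (N = -7 - 521 = -528)
s = -985 (s = -528 - 1*457 = -528 - 457 = -985)
-3628 + s = -3628 - 985 = -4613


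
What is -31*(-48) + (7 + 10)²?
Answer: 1777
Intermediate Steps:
-31*(-48) + (7 + 10)² = 1488 + 17² = 1488 + 289 = 1777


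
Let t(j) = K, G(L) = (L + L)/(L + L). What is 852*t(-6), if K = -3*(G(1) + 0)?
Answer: -2556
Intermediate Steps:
G(L) = 1 (G(L) = (2*L)/((2*L)) = (2*L)*(1/(2*L)) = 1)
K = -3 (K = -3*(1 + 0) = -3*1 = -3)
t(j) = -3
852*t(-6) = 852*(-3) = -2556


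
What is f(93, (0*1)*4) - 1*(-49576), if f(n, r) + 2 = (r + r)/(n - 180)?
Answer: 49574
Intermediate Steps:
f(n, r) = -2 + 2*r/(-180 + n) (f(n, r) = -2 + (r + r)/(n - 180) = -2 + (2*r)/(-180 + n) = -2 + 2*r/(-180 + n))
f(93, (0*1)*4) - 1*(-49576) = 2*(180 + (0*1)*4 - 1*93)/(-180 + 93) - 1*(-49576) = 2*(180 + 0*4 - 93)/(-87) + 49576 = 2*(-1/87)*(180 + 0 - 93) + 49576 = 2*(-1/87)*87 + 49576 = -2 + 49576 = 49574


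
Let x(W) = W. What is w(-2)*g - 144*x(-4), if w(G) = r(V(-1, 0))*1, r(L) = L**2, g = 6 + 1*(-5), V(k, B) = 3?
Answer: 585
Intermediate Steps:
g = 1 (g = 6 - 5 = 1)
w(G) = 9 (w(G) = 3**2*1 = 9*1 = 9)
w(-2)*g - 144*x(-4) = 9*1 - 144*(-4) = 9 + 576 = 585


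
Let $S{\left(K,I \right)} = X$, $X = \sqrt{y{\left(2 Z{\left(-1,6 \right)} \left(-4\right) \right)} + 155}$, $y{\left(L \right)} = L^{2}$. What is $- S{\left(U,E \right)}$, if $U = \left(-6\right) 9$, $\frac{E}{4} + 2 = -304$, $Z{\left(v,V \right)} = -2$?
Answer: $- \sqrt{411} \approx -20.273$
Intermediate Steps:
$E = -1224$ ($E = -8 + 4 \left(-304\right) = -8 - 1216 = -1224$)
$U = -54$
$X = \sqrt{411}$ ($X = \sqrt{\left(2 \left(-2\right) \left(-4\right)\right)^{2} + 155} = \sqrt{\left(\left(-4\right) \left(-4\right)\right)^{2} + 155} = \sqrt{16^{2} + 155} = \sqrt{256 + 155} = \sqrt{411} \approx 20.273$)
$S{\left(K,I \right)} = \sqrt{411}$
$- S{\left(U,E \right)} = - \sqrt{411}$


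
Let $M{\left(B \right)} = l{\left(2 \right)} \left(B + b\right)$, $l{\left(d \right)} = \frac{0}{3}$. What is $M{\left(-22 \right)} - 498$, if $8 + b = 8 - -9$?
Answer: $-498$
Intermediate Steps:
$b = 9$ ($b = -8 + \left(8 - -9\right) = -8 + \left(8 + 9\right) = -8 + 17 = 9$)
$l{\left(d \right)} = 0$ ($l{\left(d \right)} = 0 \cdot \frac{1}{3} = 0$)
$M{\left(B \right)} = 0$ ($M{\left(B \right)} = 0 \left(B + 9\right) = 0 \left(9 + B\right) = 0$)
$M{\left(-22 \right)} - 498 = 0 - 498 = -498$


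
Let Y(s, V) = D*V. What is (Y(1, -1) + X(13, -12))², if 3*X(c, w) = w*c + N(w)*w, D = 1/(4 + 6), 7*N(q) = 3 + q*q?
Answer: 1852321/100 ≈ 18523.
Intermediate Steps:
N(q) = 3/7 + q²/7 (N(q) = (3 + q*q)/7 = (3 + q²)/7 = 3/7 + q²/7)
D = ⅒ (D = 1/10 = ⅒ ≈ 0.10000)
X(c, w) = c*w/3 + w*(3/7 + w²/7)/3 (X(c, w) = (w*c + (3/7 + w²/7)*w)/3 = (c*w + w*(3/7 + w²/7))/3 = c*w/3 + w*(3/7 + w²/7)/3)
Y(s, V) = V/10
(Y(1, -1) + X(13, -12))² = ((⅒)*(-1) + (1/21)*(-12)*(3 + (-12)² + 7*13))² = (-⅒ + (1/21)*(-12)*(3 + 144 + 91))² = (-⅒ + (1/21)*(-12)*238)² = (-⅒ - 136)² = (-1361/10)² = 1852321/100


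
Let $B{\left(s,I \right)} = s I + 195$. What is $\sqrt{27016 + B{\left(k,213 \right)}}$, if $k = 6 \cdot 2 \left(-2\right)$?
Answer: $7 \sqrt{451} \approx 148.66$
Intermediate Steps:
$k = -24$ ($k = 12 \left(-2\right) = -24$)
$B{\left(s,I \right)} = 195 + I s$ ($B{\left(s,I \right)} = I s + 195 = 195 + I s$)
$\sqrt{27016 + B{\left(k,213 \right)}} = \sqrt{27016 + \left(195 + 213 \left(-24\right)\right)} = \sqrt{27016 + \left(195 - 5112\right)} = \sqrt{27016 - 4917} = \sqrt{22099} = 7 \sqrt{451}$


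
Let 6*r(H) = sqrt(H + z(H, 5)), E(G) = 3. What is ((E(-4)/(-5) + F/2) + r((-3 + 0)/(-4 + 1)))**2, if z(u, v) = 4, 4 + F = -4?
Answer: 19169/900 - 23*sqrt(5)/15 ≈ 17.870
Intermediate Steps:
F = -8 (F = -4 - 4 = -8)
r(H) = sqrt(4 + H)/6 (r(H) = sqrt(H + 4)/6 = sqrt(4 + H)/6)
((E(-4)/(-5) + F/2) + r((-3 + 0)/(-4 + 1)))**2 = ((3/(-5) - 8/2) + sqrt(4 + (-3 + 0)/(-4 + 1))/6)**2 = ((3*(-1/5) - 8*1/2) + sqrt(4 - 3/(-3))/6)**2 = ((-3/5 - 4) + sqrt(4 - 3*(-1/3))/6)**2 = (-23/5 + sqrt(4 + 1)/6)**2 = (-23/5 + sqrt(5)/6)**2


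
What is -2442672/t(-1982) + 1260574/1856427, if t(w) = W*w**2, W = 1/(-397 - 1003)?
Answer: 1588362774304894/1823161684587 ≈ 871.21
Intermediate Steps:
W = -1/1400 (W = 1/(-1400) = -1/1400 ≈ -0.00071429)
t(w) = -w**2/1400
-2442672/t(-1982) + 1260574/1856427 = -2442672/((-1/1400*(-1982)**2)) + 1260574/1856427 = -2442672/((-1/1400*3928324)) + 1260574*(1/1856427) = -2442672/(-982081/350) + 1260574/1856427 = -2442672*(-350/982081) + 1260574/1856427 = 854935200/982081 + 1260574/1856427 = 1588362774304894/1823161684587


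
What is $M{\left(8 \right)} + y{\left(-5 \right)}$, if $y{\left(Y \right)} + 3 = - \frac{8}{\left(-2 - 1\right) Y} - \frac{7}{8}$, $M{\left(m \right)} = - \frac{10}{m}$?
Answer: $- \frac{679}{120} \approx -5.6583$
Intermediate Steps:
$y{\left(Y \right)} = - \frac{31}{8} + \frac{8}{3 Y}$ ($y{\left(Y \right)} = -3 - \left(\frac{7}{8} + 8 \frac{1}{Y \left(-2 - 1\right)}\right) = -3 - \left(\frac{7}{8} + \frac{8}{\left(-3\right) Y}\right) = -3 - \left(\frac{7}{8} + 8 \left(- \frac{1}{3 Y}\right)\right) = -3 - \left(\frac{7}{8} - \frac{8}{3 Y}\right) = - \frac{31}{8} + \frac{8}{3 Y}$)
$M{\left(8 \right)} + y{\left(-5 \right)} = - \frac{10}{8} + \frac{64 - -465}{24 \left(-5\right)} = \left(-10\right) \frac{1}{8} + \frac{1}{24} \left(- \frac{1}{5}\right) \left(64 + 465\right) = - \frac{5}{4} + \frac{1}{24} \left(- \frac{1}{5}\right) 529 = - \frac{5}{4} - \frac{529}{120} = - \frac{679}{120}$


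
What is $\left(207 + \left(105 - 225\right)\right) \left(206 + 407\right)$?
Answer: $53331$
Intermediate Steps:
$\left(207 + \left(105 - 225\right)\right) \left(206 + 407\right) = \left(207 + \left(105 - 225\right)\right) 613 = \left(207 - 120\right) 613 = 87 \cdot 613 = 53331$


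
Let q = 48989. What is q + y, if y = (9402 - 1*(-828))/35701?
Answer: 1748966519/35701 ≈ 48989.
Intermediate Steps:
y = 10230/35701 (y = (9402 + 828)*(1/35701) = 10230*(1/35701) = 10230/35701 ≈ 0.28655)
q + y = 48989 + 10230/35701 = 1748966519/35701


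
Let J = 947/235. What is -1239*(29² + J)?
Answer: -246043098/235 ≈ -1.0470e+6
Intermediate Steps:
J = 947/235 (J = 947*(1/235) = 947/235 ≈ 4.0298)
-1239*(29² + J) = -1239*(29² + 947/235) = -1239*(841 + 947/235) = -1239*198582/235 = -246043098/235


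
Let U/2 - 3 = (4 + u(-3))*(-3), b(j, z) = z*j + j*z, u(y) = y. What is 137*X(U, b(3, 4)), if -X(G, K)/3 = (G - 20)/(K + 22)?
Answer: 4110/23 ≈ 178.70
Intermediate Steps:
b(j, z) = 2*j*z (b(j, z) = j*z + j*z = 2*j*z)
U = 0 (U = 6 + 2*((4 - 3)*(-3)) = 6 + 2*(1*(-3)) = 6 + 2*(-3) = 6 - 6 = 0)
X(G, K) = -3*(-20 + G)/(22 + K) (X(G, K) = -3*(G - 20)/(K + 22) = -3*(-20 + G)/(22 + K))
137*X(U, b(3, 4)) = 137*(3*(20 - 1*0)/(22 + 2*3*4)) = 137*(3*(20 + 0)/(22 + 24)) = 137*(3*20/46) = 137*(3*(1/46)*20) = 137*(30/23) = 4110/23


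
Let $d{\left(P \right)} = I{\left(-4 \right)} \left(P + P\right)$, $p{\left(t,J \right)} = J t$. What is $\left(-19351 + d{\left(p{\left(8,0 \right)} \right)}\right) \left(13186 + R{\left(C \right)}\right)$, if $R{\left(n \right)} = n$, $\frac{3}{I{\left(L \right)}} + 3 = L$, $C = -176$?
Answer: $-251756510$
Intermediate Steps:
$I{\left(L \right)} = \frac{3}{-3 + L}$
$d{\left(P \right)} = - \frac{6 P}{7}$ ($d{\left(P \right)} = \frac{3}{-3 - 4} \left(P + P\right) = \frac{3}{-7} \cdot 2 P = 3 \left(- \frac{1}{7}\right) 2 P = - \frac{3 \cdot 2 P}{7} = - \frac{6 P}{7}$)
$\left(-19351 + d{\left(p{\left(8,0 \right)} \right)}\right) \left(13186 + R{\left(C \right)}\right) = \left(-19351 - \frac{6 \cdot 0 \cdot 8}{7}\right) \left(13186 - 176\right) = \left(-19351 - 0\right) 13010 = \left(-19351 + 0\right) 13010 = \left(-19351\right) 13010 = -251756510$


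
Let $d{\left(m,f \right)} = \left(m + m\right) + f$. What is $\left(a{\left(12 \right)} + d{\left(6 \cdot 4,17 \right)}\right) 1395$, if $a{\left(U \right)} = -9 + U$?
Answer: $94860$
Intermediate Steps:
$d{\left(m,f \right)} = f + 2 m$ ($d{\left(m,f \right)} = 2 m + f = f + 2 m$)
$\left(a{\left(12 \right)} + d{\left(6 \cdot 4,17 \right)}\right) 1395 = \left(\left(-9 + 12\right) + \left(17 + 2 \cdot 6 \cdot 4\right)\right) 1395 = \left(3 + \left(17 + 2 \cdot 24\right)\right) 1395 = \left(3 + \left(17 + 48\right)\right) 1395 = \left(3 + 65\right) 1395 = 68 \cdot 1395 = 94860$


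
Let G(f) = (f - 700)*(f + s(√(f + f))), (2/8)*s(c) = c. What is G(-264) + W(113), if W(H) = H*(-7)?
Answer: 253705 - 15424*I*√33 ≈ 2.5371e+5 - 88604.0*I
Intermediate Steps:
s(c) = 4*c
W(H) = -7*H
G(f) = (-700 + f)*(f + 4*√2*√f) (G(f) = (f - 700)*(f + 4*√(f + f)) = (-700 + f)*(f + 4*√(2*f)) = (-700 + f)*(f + 4*(√2*√f)) = (-700 + f)*(f + 4*√2*√f))
G(-264) + W(113) = ((-264)² - 700*(-264) - 2800*√2*√(-264) + 4*√2*(-264)^(3/2)) - 7*113 = (69696 + 184800 - 2800*√2*2*I*√66 + 4*√2*(-528*I*√66)) - 791 = (69696 + 184800 - 11200*I*√33 - 4224*I*√33) - 791 = (254496 - 15424*I*√33) - 791 = 253705 - 15424*I*√33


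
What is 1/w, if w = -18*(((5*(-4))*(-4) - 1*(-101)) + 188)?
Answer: -1/6642 ≈ -0.00015056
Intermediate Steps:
w = -6642 (w = -18*((-20*(-4) + 101) + 188) = -18*((80 + 101) + 188) = -18*(181 + 188) = -18*369 = -6642)
1/w = 1/(-6642) = -1/6642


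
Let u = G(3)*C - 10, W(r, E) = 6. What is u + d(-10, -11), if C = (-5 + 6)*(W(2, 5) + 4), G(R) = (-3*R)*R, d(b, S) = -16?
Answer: -296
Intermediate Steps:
G(R) = -3*R**2
C = 10 (C = (-5 + 6)*(6 + 4) = 1*10 = 10)
u = -280 (u = -3*3**2*10 - 10 = -3*9*10 - 10 = -27*10 - 10 = -270 - 10 = -280)
u + d(-10, -11) = -280 - 16 = -296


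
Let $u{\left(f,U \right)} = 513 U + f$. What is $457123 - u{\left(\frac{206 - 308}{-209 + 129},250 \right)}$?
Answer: $\frac{13154869}{40} \approx 3.2887 \cdot 10^{5}$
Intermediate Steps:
$u{\left(f,U \right)} = f + 513 U$
$457123 - u{\left(\frac{206 - 308}{-209 + 129},250 \right)} = 457123 - \left(\frac{206 - 308}{-209 + 129} + 513 \cdot 250\right) = 457123 - \left(- \frac{102}{-80} + 128250\right) = 457123 - \left(\left(-102\right) \left(- \frac{1}{80}\right) + 128250\right) = 457123 - \left(\frac{51}{40} + 128250\right) = 457123 - \frac{5130051}{40} = \frac{13154869}{40}$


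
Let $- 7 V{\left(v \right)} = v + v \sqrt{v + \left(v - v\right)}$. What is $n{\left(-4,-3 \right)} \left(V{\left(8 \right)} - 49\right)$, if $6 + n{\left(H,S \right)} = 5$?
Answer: $\frac{351}{7} + \frac{16 \sqrt{2}}{7} \approx 53.375$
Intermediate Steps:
$n{\left(H,S \right)} = -1$ ($n{\left(H,S \right)} = -6 + 5 = -1$)
$V{\left(v \right)} = - \frac{v}{7} - \frac{v^{\frac{3}{2}}}{7}$ ($V{\left(v \right)} = - \frac{v + v \sqrt{v + \left(v - v\right)}}{7} = - \frac{v + v \sqrt{v + 0}}{7} = - \frac{v + v \sqrt{v}}{7} = - \frac{v + v^{\frac{3}{2}}}{7} = - \frac{v}{7} - \frac{v^{\frac{3}{2}}}{7}$)
$n{\left(-4,-3 \right)} \left(V{\left(8 \right)} - 49\right) = - (\left(\left(- \frac{1}{7}\right) 8 - \frac{8^{\frac{3}{2}}}{7}\right) - 49) = - (\left(- \frac{8}{7} - \frac{16 \sqrt{2}}{7}\right) - 49) = - (- \frac{351}{7} - \frac{16 \sqrt{2}}{7}) = \frac{351}{7} + \frac{16 \sqrt{2}}{7}$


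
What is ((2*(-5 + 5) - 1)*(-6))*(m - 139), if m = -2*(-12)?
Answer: -690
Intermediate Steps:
m = 24
((2*(-5 + 5) - 1)*(-6))*(m - 139) = ((2*(-5 + 5) - 1)*(-6))*(24 - 139) = ((2*0 - 1)*(-6))*(-115) = ((0 - 1)*(-6))*(-115) = -1*(-6)*(-115) = 6*(-115) = -690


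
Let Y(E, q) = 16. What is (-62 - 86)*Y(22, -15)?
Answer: -2368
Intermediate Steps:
(-62 - 86)*Y(22, -15) = (-62 - 86)*16 = -148*16 = -2368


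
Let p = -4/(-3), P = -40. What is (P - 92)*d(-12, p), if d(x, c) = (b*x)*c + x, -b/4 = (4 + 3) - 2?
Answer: -40656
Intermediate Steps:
b = -20 (b = -4*((4 + 3) - 2) = -4*(7 - 2) = -4*5 = -20)
p = 4/3 (p = -4*(-1/3) = 4/3 ≈ 1.3333)
d(x, c) = x - 20*c*x (d(x, c) = (-20*x)*c + x = -20*c*x + x = x - 20*c*x)
(P - 92)*d(-12, p) = (-40 - 92)*(-12*(1 - 20*4/3)) = -(-1584)*(1 - 80/3) = -(-1584)*(-77)/3 = -132*308 = -40656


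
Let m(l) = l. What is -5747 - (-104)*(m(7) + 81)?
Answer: 3405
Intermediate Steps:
-5747 - (-104)*(m(7) + 81) = -5747 - (-104)*(7 + 81) = -5747 - (-104)*88 = -5747 - 1*(-9152) = -5747 + 9152 = 3405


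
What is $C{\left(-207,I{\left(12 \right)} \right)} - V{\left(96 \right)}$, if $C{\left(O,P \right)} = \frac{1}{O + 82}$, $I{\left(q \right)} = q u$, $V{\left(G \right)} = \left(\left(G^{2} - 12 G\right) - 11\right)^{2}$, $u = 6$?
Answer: $- \frac{8106351126}{125} \approx -6.4851 \cdot 10^{7}$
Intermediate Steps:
$V{\left(G \right)} = \left(-11 + G^{2} - 12 G\right)^{2}$
$I{\left(q \right)} = 6 q$ ($I{\left(q \right)} = q 6 = 6 q$)
$C{\left(O,P \right)} = \frac{1}{82 + O}$
$C{\left(-207,I{\left(12 \right)} \right)} - V{\left(96 \right)} = \frac{1}{82 - 207} - \left(11 - 96^{2} + 12 \cdot 96\right)^{2} = \frac{1}{-125} - \left(11 - 9216 + 1152\right)^{2} = - \frac{1}{125} - \left(11 - 9216 + 1152\right)^{2} = - \frac{1}{125} - \left(-8053\right)^{2} = - \frac{1}{125} - 64850809 = - \frac{8106351126}{125}$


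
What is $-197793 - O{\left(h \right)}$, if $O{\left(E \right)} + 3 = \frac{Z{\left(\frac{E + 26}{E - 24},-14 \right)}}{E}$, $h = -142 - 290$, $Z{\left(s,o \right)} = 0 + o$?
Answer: $- \frac{42722647}{216} \approx -1.9779 \cdot 10^{5}$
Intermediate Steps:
$Z{\left(s,o \right)} = o$
$h = -432$
$O{\left(E \right)} = -3 - \frac{14}{E}$
$-197793 - O{\left(h \right)} = -197793 - \left(-3 - \frac{14}{-432}\right) = -197793 - \left(-3 - - \frac{7}{216}\right) = -197793 - \left(-3 + \frac{7}{216}\right) = -197793 - - \frac{641}{216} = -197793 + \frac{641}{216} = - \frac{42722647}{216}$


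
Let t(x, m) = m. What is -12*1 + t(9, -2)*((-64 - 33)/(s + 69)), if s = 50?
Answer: -1234/119 ≈ -10.370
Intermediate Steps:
-12*1 + t(9, -2)*((-64 - 33)/(s + 69)) = -12*1 - 2*(-64 - 33)/(50 + 69) = -12 - (-194)/119 = -12 - 2*(-97/119) = -12 + 194/119 = -1234/119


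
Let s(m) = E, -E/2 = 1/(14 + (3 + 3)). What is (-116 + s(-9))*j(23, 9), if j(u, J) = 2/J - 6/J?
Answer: 258/5 ≈ 51.600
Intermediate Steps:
E = -⅒ (E = -2/(14 + (3 + 3)) = -2/(14 + 6) = -2/20 = -2*1/20 = -⅒ ≈ -0.10000)
s(m) = -⅒
j(u, J) = -4/J
(-116 + s(-9))*j(23, 9) = (-116 - ⅒)*(-4/9) = -(-2322)/(5*9) = -1161/10*(-4/9) = 258/5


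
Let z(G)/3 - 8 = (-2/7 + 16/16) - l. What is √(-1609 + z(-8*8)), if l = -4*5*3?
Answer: 2*I*√17185/7 ≈ 37.455*I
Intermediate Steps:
l = -60 (l = -20*3 = -60)
z(G) = 1443/7 (z(G) = 24 + 3*((-2/7 + 16/16) - 1*(-60)) = 24 + 3*((-2*⅐ + 16*(1/16)) + 60) = 24 + 3*((-2/7 + 1) + 60) = 24 + 3*(5/7 + 60) = 24 + 3*(425/7) = 24 + 1275/7 = 1443/7)
√(-1609 + z(-8*8)) = √(-1609 + 1443/7) = √(-9820/7) = 2*I*√17185/7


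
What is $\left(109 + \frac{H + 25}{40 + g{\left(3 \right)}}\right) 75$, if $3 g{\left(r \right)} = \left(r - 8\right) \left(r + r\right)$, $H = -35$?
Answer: $8150$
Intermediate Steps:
$g{\left(r \right)} = \frac{2 r \left(-8 + r\right)}{3}$ ($g{\left(r \right)} = \frac{\left(r - 8\right) \left(r + r\right)}{3} = \frac{\left(-8 + r\right) 2 r}{3} = \frac{2 r \left(-8 + r\right)}{3}$)
$\left(109 + \frac{H + 25}{40 + g{\left(3 \right)}}\right) 75 = \left(109 + \frac{-35 + 25}{40 + \frac{2}{3} \cdot 3 \left(-8 + 3\right)}\right) 75 = \left(109 - \frac{10}{40 + \frac{2}{3} \cdot 3 \left(-5\right)}\right) 75 = \left(109 - \frac{10}{40 - 10}\right) 75 = \left(109 - \frac{10}{30}\right) 75 = \left(109 - \frac{1}{3}\right) 75 = \frac{326}{3} \cdot 75 = 8150$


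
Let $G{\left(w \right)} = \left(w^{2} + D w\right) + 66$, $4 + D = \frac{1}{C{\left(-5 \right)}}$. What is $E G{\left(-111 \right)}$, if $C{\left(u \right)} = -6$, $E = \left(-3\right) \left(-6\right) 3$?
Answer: $693873$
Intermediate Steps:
$E = 54$ ($E = 18 \cdot 3 = 54$)
$D = - \frac{25}{6}$ ($D = -4 + \frac{1}{-6} = -4 - \frac{1}{6} = - \frac{25}{6} \approx -4.1667$)
$G{\left(w \right)} = 66 + w^{2} - \frac{25 w}{6}$ ($G{\left(w \right)} = \left(w^{2} - \frac{25 w}{6}\right) + 66 = 66 + w^{2} - \frac{25 w}{6}$)
$E G{\left(-111 \right)} = 54 \left(66 + \left(-111\right)^{2} - - \frac{925}{2}\right) = 54 \left(66 + 12321 + \frac{925}{2}\right) = 54 \cdot \frac{25699}{2} = 693873$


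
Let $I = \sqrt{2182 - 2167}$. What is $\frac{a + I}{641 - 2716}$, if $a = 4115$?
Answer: $- \frac{823}{415} - \frac{\sqrt{15}}{2075} \approx -1.985$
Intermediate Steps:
$I = \sqrt{15} \approx 3.873$
$\frac{a + I}{641 - 2716} = \frac{4115 + \sqrt{15}}{641 - 2716} = \frac{4115 + \sqrt{15}}{-2075} = \left(4115 + \sqrt{15}\right) \left(- \frac{1}{2075}\right) = - \frac{823}{415} - \frac{\sqrt{15}}{2075}$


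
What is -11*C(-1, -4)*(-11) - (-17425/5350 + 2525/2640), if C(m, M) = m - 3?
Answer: -27214091/56496 ≈ -481.70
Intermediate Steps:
C(m, M) = -3 + m
-11*C(-1, -4)*(-11) - (-17425/5350 + 2525/2640) = -11*(-3 - 1)*(-11) - (-17425/5350 + 2525/2640) = -11*(-4)*(-11) - (-17425*1/5350 + 2525*(1/2640)) = 44*(-11) - (-697/214 + 505/528) = -484 - 1*(-129973/56496) = -484 + 129973/56496 = -27214091/56496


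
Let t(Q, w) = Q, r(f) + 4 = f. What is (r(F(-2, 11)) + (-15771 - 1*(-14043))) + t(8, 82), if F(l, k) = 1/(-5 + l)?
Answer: -12069/7 ≈ -1724.1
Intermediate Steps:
r(f) = -4 + f
(r(F(-2, 11)) + (-15771 - 1*(-14043))) + t(8, 82) = ((-4 + 1/(-5 - 2)) + (-15771 - 1*(-14043))) + 8 = ((-4 + 1/(-7)) + (-15771 + 14043)) + 8 = ((-4 - ⅐) - 1728) + 8 = (-29/7 - 1728) + 8 = -12125/7 + 8 = -12069/7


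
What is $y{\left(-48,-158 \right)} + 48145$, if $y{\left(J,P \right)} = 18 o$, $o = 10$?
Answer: $48325$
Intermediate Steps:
$y{\left(J,P \right)} = 180$ ($y{\left(J,P \right)} = 18 \cdot 10 = 180$)
$y{\left(-48,-158 \right)} + 48145 = 180 + 48145 = 48325$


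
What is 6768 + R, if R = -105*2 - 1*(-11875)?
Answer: 18433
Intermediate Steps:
R = 11665 (R = -35*6 + 11875 = -210 + 11875 = 11665)
6768 + R = 6768 + 11665 = 18433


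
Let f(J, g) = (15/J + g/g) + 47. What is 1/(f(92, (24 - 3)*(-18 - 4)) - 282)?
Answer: -92/21513 ≈ -0.0042765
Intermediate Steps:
f(J, g) = 48 + 15/J (f(J, g) = (15/J + 1) + 47 = (1 + 15/J) + 47 = 48 + 15/J)
1/(f(92, (24 - 3)*(-18 - 4)) - 282) = 1/((48 + 15/92) - 282) = 1/(4431/92 - 282) = 1/(-21513/92) = -92/21513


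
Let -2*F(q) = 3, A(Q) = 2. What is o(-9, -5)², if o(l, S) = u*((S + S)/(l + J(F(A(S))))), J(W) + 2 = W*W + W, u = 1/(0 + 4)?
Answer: 100/1681 ≈ 0.059488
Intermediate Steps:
u = ¼ (u = 1/4 = ¼ ≈ 0.25000)
F(q) = -3/2 (F(q) = -½*3 = -3/2)
J(W) = -2 + W + W² (J(W) = -2 + (W*W + W) = -2 + (W² + W) = -2 + (W + W²) = -2 + W + W²)
o(l, S) = S/(2*(-5/4 + l)) (o(l, S) = ((S + S)/(l + (-2 - 3/2 + (-3/2)²)))/4 = ((2*S)/(l + (-2 - 3/2 + 9/4)))/4 = ((2*S)/(l - 5/4))/4 = ((2*S)/(-5/4 + l))/4 = (2*S/(-5/4 + l))/4 = S/(2*(-5/4 + l)))
o(-9, -5)² = (2*(-5)/(-5 + 4*(-9)))² = (2*(-5)/(-5 - 36))² = (2*(-5)/(-41))² = (2*(-5)*(-1/41))² = (10/41)² = 100/1681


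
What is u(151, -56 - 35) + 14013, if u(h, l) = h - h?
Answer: 14013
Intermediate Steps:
u(h, l) = 0
u(151, -56 - 35) + 14013 = 0 + 14013 = 14013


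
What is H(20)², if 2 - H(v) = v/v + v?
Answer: 361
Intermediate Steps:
H(v) = 1 - v (H(v) = 2 - (v/v + v) = 2 - (1 + v) = 2 + (-1 - v) = 1 - v)
H(20)² = (1 - 1*20)² = (1 - 20)² = (-19)² = 361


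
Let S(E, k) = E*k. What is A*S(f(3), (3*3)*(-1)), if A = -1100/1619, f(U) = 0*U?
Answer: 0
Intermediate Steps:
f(U) = 0
A = -1100/1619 (A = -1100*1/1619 = -1100/1619 ≈ -0.67943)
A*S(f(3), (3*3)*(-1)) = -0*(3*3)*(-1) = -0*9*(-1) = -0*(-9) = -1100/1619*0 = 0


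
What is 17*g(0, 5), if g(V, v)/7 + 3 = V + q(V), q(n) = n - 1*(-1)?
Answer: -238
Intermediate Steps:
q(n) = 1 + n (q(n) = n + 1 = 1 + n)
g(V, v) = -14 + 14*V (g(V, v) = -21 + 7*(V + (1 + V)) = -21 + 7*(1 + 2*V) = -21 + (7 + 14*V) = -14 + 14*V)
17*g(0, 5) = 17*(-14 + 14*0) = 17*(-14 + 0) = 17*(-14) = -238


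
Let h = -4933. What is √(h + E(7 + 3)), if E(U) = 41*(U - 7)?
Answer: I*√4810 ≈ 69.354*I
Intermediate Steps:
E(U) = -287 + 41*U (E(U) = 41*(-7 + U) = -287 + 41*U)
√(h + E(7 + 3)) = √(-4933 + (-287 + 41*(7 + 3))) = √(-4933 + (-287 + 41*10)) = √(-4933 + (-287 + 410)) = √(-4933 + 123) = √(-4810) = I*√4810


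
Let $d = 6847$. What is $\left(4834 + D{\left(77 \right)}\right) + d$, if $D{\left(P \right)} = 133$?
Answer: $11814$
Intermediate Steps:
$\left(4834 + D{\left(77 \right)}\right) + d = \left(4834 + 133\right) + 6847 = 4967 + 6847 = 11814$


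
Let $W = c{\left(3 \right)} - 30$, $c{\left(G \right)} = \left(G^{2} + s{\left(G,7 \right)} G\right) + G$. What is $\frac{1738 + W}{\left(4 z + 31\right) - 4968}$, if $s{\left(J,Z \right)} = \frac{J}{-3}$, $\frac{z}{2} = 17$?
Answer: $- \frac{1717}{4801} \approx -0.35763$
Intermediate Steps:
$z = 34$ ($z = 2 \cdot 17 = 34$)
$s{\left(J,Z \right)} = - \frac{J}{3}$ ($s{\left(J,Z \right)} = J \left(- \frac{1}{3}\right) = - \frac{J}{3}$)
$c{\left(G \right)} = G + \frac{2 G^{2}}{3}$ ($c{\left(G \right)} = \left(G^{2} + - \frac{G}{3} G\right) + G = \left(G^{2} - \frac{G^{2}}{3}\right) + G = \frac{2 G^{2}}{3} + G = G + \frac{2 G^{2}}{3}$)
$W = -21$ ($W = \frac{1}{3} \cdot 3 \left(3 + 2 \cdot 3\right) - 30 = \frac{1}{3} \cdot 3 \left(3 + 6\right) - 30 = \frac{1}{3} \cdot 3 \cdot 9 - 30 = 9 - 30 = -21$)
$\frac{1738 + W}{\left(4 z + 31\right) - 4968} = \frac{1738 - 21}{\left(4 \cdot 34 + 31\right) - 4968} = \frac{1717}{\left(136 + 31\right) - 4968} = \frac{1717}{167 - 4968} = \frac{1717}{-4801} = 1717 \left(- \frac{1}{4801}\right) = - \frac{1717}{4801}$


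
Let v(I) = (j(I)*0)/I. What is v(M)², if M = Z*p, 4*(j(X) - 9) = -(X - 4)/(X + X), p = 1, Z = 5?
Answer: 0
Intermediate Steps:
j(X) = 9 - (-4 + X)/(8*X) (j(X) = 9 + (-(X - 4)/(X + X))/4 = 9 + (-(-4 + X)/(2*X))/4 = 9 - (-4 + X)/(8*X))
M = 5 (M = 5*1 = 5)
v(I) = 0 (v(I) = (((4 + 71*I)/(8*I))*0)/I = 0/I = 0)
v(M)² = 0² = 0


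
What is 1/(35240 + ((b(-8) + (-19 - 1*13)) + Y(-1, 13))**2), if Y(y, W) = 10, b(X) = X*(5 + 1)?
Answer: 1/40140 ≈ 2.4913e-5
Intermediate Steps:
b(X) = 6*X (b(X) = X*6 = 6*X)
1/(35240 + ((b(-8) + (-19 - 1*13)) + Y(-1, 13))**2) = 1/(35240 + ((6*(-8) + (-19 - 1*13)) + 10)**2) = 1/(35240 + ((-48 + (-19 - 13)) + 10)**2) = 1/(35240 + ((-48 - 32) + 10)**2) = 1/(35240 + (-80 + 10)**2) = 1/(35240 + (-70)**2) = 1/(35240 + 4900) = 1/40140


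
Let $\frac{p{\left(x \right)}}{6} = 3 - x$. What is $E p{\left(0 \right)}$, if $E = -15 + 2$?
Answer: $-234$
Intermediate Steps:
$E = -13$
$p{\left(x \right)} = 18 - 6 x$ ($p{\left(x \right)} = 6 \left(3 - x\right) = 18 - 6 x$)
$E p{\left(0 \right)} = - 13 \left(18 - 0\right) = - 13 \left(18 + 0\right) = \left(-13\right) 18 = -234$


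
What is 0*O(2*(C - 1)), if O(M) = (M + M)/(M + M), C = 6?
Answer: 0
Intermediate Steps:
O(M) = 1 (O(M) = (2*M)/((2*M)) = (2*M)*(1/(2*M)) = 1)
0*O(2*(C - 1)) = 0*1 = 0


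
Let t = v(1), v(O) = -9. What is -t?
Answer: 9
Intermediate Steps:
t = -9
-t = -1*(-9) = 9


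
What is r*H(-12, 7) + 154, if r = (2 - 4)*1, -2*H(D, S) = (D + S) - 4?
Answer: 145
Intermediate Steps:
H(D, S) = 2 - D/2 - S/2 (H(D, S) = -((D + S) - 4)/2 = -(-4 + D + S)/2 = 2 - D/2 - S/2)
r = -2 (r = -2*1 = -2)
r*H(-12, 7) + 154 = -2*(2 - ½*(-12) - ½*7) + 154 = -2*(2 + 6 - 7/2) + 154 = -2*9/2 + 154 = -9 + 154 = 145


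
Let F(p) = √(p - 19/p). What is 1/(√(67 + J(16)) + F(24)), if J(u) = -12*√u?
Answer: 12/(√3342 + 12*√19) ≈ 0.10898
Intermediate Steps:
1/(√(67 + J(16)) + F(24)) = 1/(√(67 - 12*√16) + √(24 - 19/24)) = 1/(√(67 - 12*4) + √(24 - 19*1/24)) = 1/(√(67 - 48) + √(24 - 19/24)) = 1/(√19 + √(557/24)) = 1/(√19 + √3342/12)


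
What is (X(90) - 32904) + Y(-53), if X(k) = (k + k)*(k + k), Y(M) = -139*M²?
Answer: -390955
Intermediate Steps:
X(k) = 4*k² (X(k) = (2*k)*(2*k) = 4*k²)
(X(90) - 32904) + Y(-53) = (4*90² - 32904) - 139*(-53)² = (4*8100 - 32904) - 139*2809 = (32400 - 32904) - 390451 = -504 - 390451 = -390955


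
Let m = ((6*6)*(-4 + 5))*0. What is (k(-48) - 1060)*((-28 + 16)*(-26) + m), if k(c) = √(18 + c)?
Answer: -330720 + 312*I*√30 ≈ -3.3072e+5 + 1708.9*I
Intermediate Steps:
m = 0 (m = (36*1)*0 = 36*0 = 0)
(k(-48) - 1060)*((-28 + 16)*(-26) + m) = (√(18 - 48) - 1060)*((-28 + 16)*(-26) + 0) = (√(-30) - 1060)*(-12*(-26) + 0) = (I*√30 - 1060)*(312 + 0) = (-1060 + I*√30)*312 = -330720 + 312*I*√30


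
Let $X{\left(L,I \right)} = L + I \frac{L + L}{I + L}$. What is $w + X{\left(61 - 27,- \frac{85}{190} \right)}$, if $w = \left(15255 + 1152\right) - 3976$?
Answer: $\frac{934807}{75} \approx 12464.0$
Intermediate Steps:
$X{\left(L,I \right)} = L + \frac{2 I L}{I + L}$ ($X{\left(L,I \right)} = L + I \frac{2 L}{I + L} = L + \frac{2 I L}{I + L}$)
$w = 12431$ ($w = 16407 - 3976 = 12431$)
$w + X{\left(61 - 27,- \frac{85}{190} \right)} = 12431 + \frac{\left(61 - 27\right) \left(\left(61 - 27\right) + 3 \left(- \frac{85}{190}\right)\right)}{- \frac{85}{190} + \left(61 - 27\right)} = 12431 + \frac{34 \left(34 + 3 \left(\left(-85\right) \frac{1}{190}\right)\right)}{\left(-85\right) \frac{1}{190} + 34} = 12431 + \frac{34 \left(34 + 3 \left(- \frac{17}{38}\right)\right)}{- \frac{17}{38} + 34} = 12431 + \frac{34 \left(34 - \frac{51}{38}\right)}{\frac{1275}{38}} = 12431 + 34 \cdot \frac{38}{1275} \cdot \frac{1241}{38} = 12431 + \frac{2482}{75} = \frac{934807}{75}$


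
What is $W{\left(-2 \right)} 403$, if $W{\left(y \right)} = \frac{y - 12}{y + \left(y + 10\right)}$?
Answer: $- \frac{2821}{3} \approx -940.33$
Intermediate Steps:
$W{\left(y \right)} = \frac{-12 + y}{10 + 2 y}$ ($W{\left(y \right)} = \frac{-12 + y}{y + \left(10 + y\right)} = \frac{-12 + y}{10 + 2 y}$)
$W{\left(-2 \right)} 403 = \frac{-12 - 2}{2 \left(5 - 2\right)} 403 = \frac{1}{2} \cdot \frac{1}{3} \left(-14\right) 403 = \left(- \frac{7}{3}\right) 403 = - \frac{2821}{3}$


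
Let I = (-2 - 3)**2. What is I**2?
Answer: 625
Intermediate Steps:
I = 25 (I = (-5)**2 = 25)
I**2 = 25**2 = 625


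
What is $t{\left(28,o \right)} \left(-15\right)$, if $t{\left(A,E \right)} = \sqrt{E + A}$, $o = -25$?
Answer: $- 15 \sqrt{3} \approx -25.981$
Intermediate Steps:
$t{\left(A,E \right)} = \sqrt{A + E}$
$t{\left(28,o \right)} \left(-15\right) = \sqrt{28 - 25} \left(-15\right) = \sqrt{3} \left(-15\right) = - 15 \sqrt{3}$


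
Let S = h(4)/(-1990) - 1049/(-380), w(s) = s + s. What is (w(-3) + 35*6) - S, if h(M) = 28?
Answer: 15218793/75620 ≈ 201.25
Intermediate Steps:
w(s) = 2*s
S = 207687/75620 (S = 28/(-1990) - 1049/(-380) = 28*(-1/1990) - 1049*(-1/380) = -14/995 + 1049/380 = 207687/75620 ≈ 2.7465)
(w(-3) + 35*6) - S = (2*(-3) + 35*6) - 1*207687/75620 = (-6 + 210) - 207687/75620 = 204 - 207687/75620 = 15218793/75620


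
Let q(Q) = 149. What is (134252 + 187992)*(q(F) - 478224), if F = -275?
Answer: -154056800300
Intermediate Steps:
(134252 + 187992)*(q(F) - 478224) = (134252 + 187992)*(149 - 478224) = 322244*(-478075) = -154056800300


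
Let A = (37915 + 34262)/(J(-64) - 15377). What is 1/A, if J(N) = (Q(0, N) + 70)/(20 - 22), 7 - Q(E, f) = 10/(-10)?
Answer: -15416/72177 ≈ -0.21359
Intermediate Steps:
Q(E, f) = 8 (Q(E, f) = 7 - 10/(-10) = 7 - 10*(-1)/10 = 7 - 1*(-1) = 7 + 1 = 8)
J(N) = -39 (J(N) = (8 + 70)/(20 - 22) = 78/(-2) = 78*(-1/2) = -39)
A = -72177/15416 (A = (37915 + 34262)/(-39 - 15377) = 72177/(-15416) = 72177*(-1/15416) = -72177/15416 ≈ -4.6820)
1/A = 1/(-72177/15416) = -15416/72177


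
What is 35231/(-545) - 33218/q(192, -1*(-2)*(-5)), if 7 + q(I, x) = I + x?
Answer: -4853847/19075 ≈ -254.46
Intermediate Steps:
q(I, x) = -7 + I + x (q(I, x) = -7 + (I + x) = -7 + I + x)
35231/(-545) - 33218/q(192, -1*(-2)*(-5)) = 35231/(-545) - 33218/(-7 + 192 - 1*(-2)*(-5)) = 35231*(-1/545) - 33218/(-7 + 192 + 2*(-5)) = -35231/545 - 33218/(-7 + 192 - 10) = -35231/545 - 33218/175 = -4853847/19075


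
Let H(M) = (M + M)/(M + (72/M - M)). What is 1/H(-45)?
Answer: 4/225 ≈ 0.017778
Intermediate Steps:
H(M) = M²/36 (H(M) = (2*M)/(M + (-M + 72/M)) = (2*M)/((72/M)) = (2*M)*(M/72) = M²/36)
1/H(-45) = 1/((1/36)*(-45)²) = 1/((1/36)*2025) = 1/(225/4) = 4/225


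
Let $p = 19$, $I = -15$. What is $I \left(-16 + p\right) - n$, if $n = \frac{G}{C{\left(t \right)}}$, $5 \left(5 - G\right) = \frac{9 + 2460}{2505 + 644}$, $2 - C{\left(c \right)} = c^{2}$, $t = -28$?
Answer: $- \frac{276995147}{6156295} \approx -44.994$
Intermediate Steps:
$C{\left(c \right)} = 2 - c^{2}$
$G = \frac{76256}{15745}$ ($G = 5 - \frac{\left(9 + 2460\right) \frac{1}{2505 + 644}}{5} = 5 - \frac{2469 \cdot \frac{1}{3149}}{5} = 5 - \frac{2469}{15745} = \frac{76256}{15745} \approx 4.8432$)
$n = - \frac{38128}{6156295}$ ($n = \frac{76256}{15745 \left(2 - \left(-28\right)^{2}\right)} = \frac{76256}{15745 \left(2 - 784\right)} = \frac{76256}{15745 \left(-782\right)} = \frac{76256}{15745} \left(- \frac{1}{782}\right) = - \frac{38128}{6156295} \approx -0.0061933$)
$I \left(-16 + p\right) - n = - 15 \left(-16 + 19\right) - - \frac{38128}{6156295} = \left(-15\right) 3 + \frac{38128}{6156295} = -45 + \frac{38128}{6156295} = - \frac{276995147}{6156295}$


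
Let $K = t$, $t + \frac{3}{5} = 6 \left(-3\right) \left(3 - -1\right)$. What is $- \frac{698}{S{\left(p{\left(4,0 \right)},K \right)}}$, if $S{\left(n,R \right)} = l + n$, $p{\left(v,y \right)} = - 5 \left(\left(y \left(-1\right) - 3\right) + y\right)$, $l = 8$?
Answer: $- \frac{698}{23} \approx -30.348$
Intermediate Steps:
$t = - \frac{363}{5}$ ($t = - \frac{3}{5} + 6 \left(-3\right) \left(3 - -1\right) = - \frac{3}{5} - 18 \left(3 + 1\right) = - \frac{3}{5} - 72 = - \frac{363}{5} \approx -72.6$)
$K = - \frac{363}{5} \approx -72.6$
$p{\left(v,y \right)} = 15$ ($p{\left(v,y \right)} = - 5 \left(\left(- y - 3\right) + y\right) = - 5 \left(\left(-3 - y\right) + y\right) = \left(-5\right) \left(-3\right) = 15$)
$S{\left(n,R \right)} = 8 + n$
$- \frac{698}{S{\left(p{\left(4,0 \right)},K \right)}} = - \frac{698}{8 + 15} = - \frac{698}{23}$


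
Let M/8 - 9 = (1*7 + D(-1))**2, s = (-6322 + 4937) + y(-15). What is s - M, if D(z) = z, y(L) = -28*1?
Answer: -1773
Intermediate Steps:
y(L) = -28
s = -1413 (s = (-6322 + 4937) - 28 = -1385 - 28 = -1413)
M = 360 (M = 72 + 8*(1*7 - 1)**2 = 72 + 8*(7 - 1)**2 = 72 + 8*6**2 = 72 + 8*36 = 72 + 288 = 360)
s - M = -1413 - 1*360 = -1413 - 360 = -1773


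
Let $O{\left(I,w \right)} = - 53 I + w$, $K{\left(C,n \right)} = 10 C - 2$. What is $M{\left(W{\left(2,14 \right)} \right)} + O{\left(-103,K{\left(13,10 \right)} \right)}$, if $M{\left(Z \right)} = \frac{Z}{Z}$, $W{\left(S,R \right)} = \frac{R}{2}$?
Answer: $5588$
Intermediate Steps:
$W{\left(S,R \right)} = \frac{R}{2}$ ($W{\left(S,R \right)} = R \frac{1}{2} = \frac{R}{2}$)
$M{\left(Z \right)} = 1$
$K{\left(C,n \right)} = -2 + 10 C$
$O{\left(I,w \right)} = w - 53 I$
$M{\left(W{\left(2,14 \right)} \right)} + O{\left(-103,K{\left(13,10 \right)} \right)} = 1 + \left(\left(-2 + 10 \cdot 13\right) - -5459\right) = 1 + \left(\left(-2 + 130\right) + 5459\right) = 1 + \left(128 + 5459\right) = 1 + 5587 = 5588$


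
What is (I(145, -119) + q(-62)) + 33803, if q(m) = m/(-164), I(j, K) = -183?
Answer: 2756871/82 ≈ 33620.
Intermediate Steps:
q(m) = -m/164 (q(m) = m*(-1/164) = -m/164)
(I(145, -119) + q(-62)) + 33803 = (-183 - 1/164*(-62)) + 33803 = (-183 + 31/82) + 33803 = -14975/82 + 33803 = 2756871/82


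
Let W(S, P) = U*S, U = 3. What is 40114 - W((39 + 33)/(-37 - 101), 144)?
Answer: 922658/23 ≈ 40116.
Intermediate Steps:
W(S, P) = 3*S
40114 - W((39 + 33)/(-37 - 101), 144) = 40114 - 3*(39 + 33)/(-37 - 101) = 40114 - 3*72/(-138) = 40114 - 3*72*(-1/138) = 40114 - 3*(-12)/23 = 40114 - 1*(-36/23) = 40114 + 36/23 = 922658/23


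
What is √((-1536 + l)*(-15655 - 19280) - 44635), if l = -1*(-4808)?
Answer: I*√114351955 ≈ 10694.0*I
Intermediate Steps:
l = 4808
√((-1536 + l)*(-15655 - 19280) - 44635) = √((-1536 + 4808)*(-15655 - 19280) - 44635) = √(3272*(-34935) - 44635) = √(-114307320 - 44635) = √(-114351955) = I*√114351955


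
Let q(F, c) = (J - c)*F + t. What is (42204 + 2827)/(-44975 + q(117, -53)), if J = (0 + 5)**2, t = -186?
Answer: -45031/36035 ≈ -1.2496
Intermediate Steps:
J = 25 (J = 5**2 = 25)
q(F, c) = -186 + F*(25 - c) (q(F, c) = (25 - c)*F - 186 = F*(25 - c) - 186 = -186 + F*(25 - c))
(42204 + 2827)/(-44975 + q(117, -53)) = (42204 + 2827)/(-44975 + (-186 + 25*117 - 1*117*(-53))) = 45031/(-44975 + (-186 + 2925 + 6201)) = 45031/(-44975 + 8940) = 45031/(-36035) = 45031*(-1/36035) = -45031/36035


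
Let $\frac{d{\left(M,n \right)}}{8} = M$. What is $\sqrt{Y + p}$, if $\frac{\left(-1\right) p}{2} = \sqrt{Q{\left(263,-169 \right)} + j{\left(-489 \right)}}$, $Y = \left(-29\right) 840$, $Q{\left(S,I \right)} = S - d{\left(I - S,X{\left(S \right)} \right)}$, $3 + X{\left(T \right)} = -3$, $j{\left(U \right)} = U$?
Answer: $\sqrt{-24360 - 2 \sqrt{3230}} \approx 156.44 i$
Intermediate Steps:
$X{\left(T \right)} = -6$ ($X{\left(T \right)} = -3 - 3 = -6$)
$d{\left(M,n \right)} = 8 M$
$Q{\left(S,I \right)} = - 8 I + 9 S$ ($Q{\left(S,I \right)} = S - 8 \left(I - S\right) = S - \left(- 8 S + 8 I\right) = - 8 I + 9 S$)
$Y = -24360$
$p = - 2 \sqrt{3230}$ ($p = - 2 \sqrt{\left(\left(-8\right) \left(-169\right) + 9 \cdot 263\right) - 489} = - 2 \sqrt{\left(1352 + 2367\right) - 489} = - 2 \sqrt{3719 - 489} = - 2 \sqrt{3230} \approx -113.67$)
$\sqrt{Y + p} = \sqrt{-24360 - 2 \sqrt{3230}}$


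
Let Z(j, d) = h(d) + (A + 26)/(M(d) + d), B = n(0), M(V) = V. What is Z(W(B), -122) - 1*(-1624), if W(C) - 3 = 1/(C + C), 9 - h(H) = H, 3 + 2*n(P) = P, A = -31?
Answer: 428225/244 ≈ 1755.0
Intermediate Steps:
n(P) = -3/2 + P/2
h(H) = 9 - H
B = -3/2 (B = -3/2 + (½)*0 = -3/2 + 0 = -3/2 ≈ -1.5000)
W(C) = 3 + 1/(2*C) (W(C) = 3 + 1/(C + C) = 3 + 1/(2*C))
Z(j, d) = 9 - d - 5/(2*d) (Z(j, d) = (9 - d) + (-31 + 26)/(d + d) = (9 - d) - 5*1/(2*d) = (9 - d) - 5/(2*d) = 9 - d - 5/(2*d))
Z(W(B), -122) - 1*(-1624) = (9 - 1*(-122) - 5/2/(-122)) - 1*(-1624) = (9 + 122 - 5/2*(-1/122)) + 1624 = (9 + 122 + 5/244) + 1624 = 31969/244 + 1624 = 428225/244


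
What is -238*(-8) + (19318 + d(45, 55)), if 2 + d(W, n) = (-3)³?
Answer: 21193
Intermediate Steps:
d(W, n) = -29 (d(W, n) = -2 + (-3)³ = -2 - 27 = -29)
-238*(-8) + (19318 + d(45, 55)) = -238*(-8) + (19318 - 29) = 1904 + 19289 = 21193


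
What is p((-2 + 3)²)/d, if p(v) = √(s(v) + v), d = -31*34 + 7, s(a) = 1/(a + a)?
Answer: -√6/2094 ≈ -0.0011698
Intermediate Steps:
s(a) = 1/(2*a)
d = -1047 (d = -1054 + 7 = -1047)
p(v) = √(v + 1/(2*v)) (p(v) = √(1/(2*v) + v) = √(v + 1/(2*v)))
p((-2 + 3)²)/d = (√(2/((-2 + 3)²) + 4*(-2 + 3)²)/2)/(-1047) = (√(2/(1²) + 4*1²)/2)*(-1/1047) = (√(2/1 + 4*1)/2)*(-1/1047) = (√(2*1 + 4)/2)*(-1/1047) = (√(2 + 4)/2)*(-1/1047) = (√6/2)*(-1/1047) = -√6/2094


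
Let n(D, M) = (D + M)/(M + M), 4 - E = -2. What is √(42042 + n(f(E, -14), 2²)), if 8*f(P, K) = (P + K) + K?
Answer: √2690698/8 ≈ 205.04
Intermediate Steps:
E = 6 (E = 4 - 1*(-2) = 4 + 2 = 6)
f(P, K) = K/4 + P/8 (f(P, K) = ((P + K) + K)/8 = ((K + P) + K)/8 = (P + 2*K)/8 = K/4 + P/8)
n(D, M) = (D + M)/(2*M) (n(D, M) = (D + M)/((2*M)) = (D + M)*(1/(2*M)) = (D + M)/(2*M))
√(42042 + n(f(E, -14), 2²)) = √(42042 + (((¼)*(-14) + (⅛)*6) + 2²)/(2*(2²))) = √(42042 + (½)*((-7/2 + ¾) + 4)/4) = √(42042 + (½)*(¼)*(-11/4 + 4)) = √(42042 + (½)*(¼)*(5/4)) = √(42042 + 5/32) = √(1345349/32) = √2690698/8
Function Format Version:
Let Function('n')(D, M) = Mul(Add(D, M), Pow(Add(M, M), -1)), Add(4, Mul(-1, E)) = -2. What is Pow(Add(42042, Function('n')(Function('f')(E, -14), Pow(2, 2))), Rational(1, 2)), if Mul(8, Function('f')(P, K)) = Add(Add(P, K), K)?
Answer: Mul(Rational(1, 8), Pow(2690698, Rational(1, 2))) ≈ 205.04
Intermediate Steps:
E = 6 (E = Add(4, Mul(-1, -2)) = Add(4, 2) = 6)
Function('f')(P, K) = Add(Mul(Rational(1, 4), K), Mul(Rational(1, 8), P)) (Function('f')(P, K) = Mul(Rational(1, 8), Add(Add(P, K), K)) = Mul(Rational(1, 8), Add(Add(K, P), K)) = Mul(Rational(1, 8), Add(P, Mul(2, K))) = Add(Mul(Rational(1, 4), K), Mul(Rational(1, 8), P)))
Function('n')(D, M) = Mul(Rational(1, 2), Pow(M, -1), Add(D, M)) (Function('n')(D, M) = Mul(Add(D, M), Pow(Mul(2, M), -1)) = Mul(Add(D, M), Mul(Rational(1, 2), Pow(M, -1))) = Mul(Rational(1, 2), Pow(M, -1), Add(D, M)))
Pow(Add(42042, Function('n')(Function('f')(E, -14), Pow(2, 2))), Rational(1, 2)) = Pow(Add(42042, Mul(Rational(1, 2), Pow(Pow(2, 2), -1), Add(Add(Mul(Rational(1, 4), -14), Mul(Rational(1, 8), 6)), Pow(2, 2)))), Rational(1, 2)) = Pow(Add(42042, Mul(Rational(1, 2), Pow(4, -1), Add(Add(Rational(-7, 2), Rational(3, 4)), 4))), Rational(1, 2)) = Pow(Add(42042, Mul(Rational(1, 2), Rational(1, 4), Add(Rational(-11, 4), 4))), Rational(1, 2)) = Pow(Add(42042, Mul(Rational(1, 2), Rational(1, 4), Rational(5, 4))), Rational(1, 2)) = Pow(Add(42042, Rational(5, 32)), Rational(1, 2)) = Pow(Rational(1345349, 32), Rational(1, 2)) = Mul(Rational(1, 8), Pow(2690698, Rational(1, 2)))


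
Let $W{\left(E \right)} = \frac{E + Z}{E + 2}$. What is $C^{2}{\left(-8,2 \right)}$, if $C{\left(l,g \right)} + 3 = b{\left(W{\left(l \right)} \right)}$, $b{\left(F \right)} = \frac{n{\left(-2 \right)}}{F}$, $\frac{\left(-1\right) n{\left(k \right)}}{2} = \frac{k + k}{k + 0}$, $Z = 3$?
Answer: $\frac{1521}{25} \approx 60.84$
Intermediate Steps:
$n{\left(k \right)} = -4$ ($n{\left(k \right)} = - 2 \frac{k + k}{k + 0} = - 2 \frac{2 k}{k} = \left(-2\right) 2 = -4$)
$W{\left(E \right)} = \frac{3 + E}{2 + E}$ ($W{\left(E \right)} = \frac{E + 3}{E + 2} = \frac{3 + E}{2 + E}$)
$b{\left(F \right)} = - \frac{4}{F}$
$C{\left(l,g \right)} = -3 - \frac{4 \left(2 + l\right)}{3 + l}$ ($C{\left(l,g \right)} = -3 - \frac{4}{\frac{1}{2 + l} \left(3 + l\right)} = -3 - 4 \frac{2 + l}{3 + l} = -3 - \frac{4 \left(2 + l\right)}{3 + l}$)
$C^{2}{\left(-8,2 \right)} = \left(\frac{-17 - -56}{3 - 8}\right)^{2} = \left(\frac{-17 + 56}{-5}\right)^{2} = \left(\left(- \frac{1}{5}\right) 39\right)^{2} = \left(- \frac{39}{5}\right)^{2} = \frac{1521}{25}$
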